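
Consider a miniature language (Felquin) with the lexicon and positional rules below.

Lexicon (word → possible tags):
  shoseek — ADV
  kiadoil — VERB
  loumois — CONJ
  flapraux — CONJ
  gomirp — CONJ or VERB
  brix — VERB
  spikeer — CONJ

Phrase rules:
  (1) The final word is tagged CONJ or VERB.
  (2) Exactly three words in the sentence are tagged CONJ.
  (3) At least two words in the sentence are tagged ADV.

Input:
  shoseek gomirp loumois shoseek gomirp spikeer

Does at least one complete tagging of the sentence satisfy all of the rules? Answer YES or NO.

Candidates per position — 1:shoseek {ADV}; 2:gomirp {CONJ,VERB}; 3:loumois {CONJ}; 4:shoseek {ADV}; 5:gomirp {CONJ,VERB}; 6:spikeer {CONJ}.
One satisfying assignment: ADV CONJ CONJ ADV VERB CONJ.
Checking: rule 1 holds; rule 2 holds; rule 3 holds.

YES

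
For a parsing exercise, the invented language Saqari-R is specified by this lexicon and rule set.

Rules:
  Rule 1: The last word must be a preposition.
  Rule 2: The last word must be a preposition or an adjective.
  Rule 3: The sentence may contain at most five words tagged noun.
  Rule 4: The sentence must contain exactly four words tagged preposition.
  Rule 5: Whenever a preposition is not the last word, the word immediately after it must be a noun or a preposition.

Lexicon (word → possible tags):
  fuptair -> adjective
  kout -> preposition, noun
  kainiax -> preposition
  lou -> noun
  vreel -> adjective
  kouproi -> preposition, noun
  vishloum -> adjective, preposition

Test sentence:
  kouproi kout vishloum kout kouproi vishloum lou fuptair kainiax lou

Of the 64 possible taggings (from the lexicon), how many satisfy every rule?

0

Candidates per position — 1:kouproi {preposition,noun}; 2:kout {preposition,noun}; 3:vishloum {adjective,preposition}; 4:kout {preposition,noun}; 5:kouproi {preposition,noun}; 6:vishloum {adjective,preposition}; 7:lou {noun}; 8:fuptair {adjective}; 9:kainiax {preposition}; 10:lou {noun}.
There are 64 candidate sequences in total.
Rule 1 cannot be satisfied by any choice of tags from the lexicon.
So there is no consistent tagging.
Count = 0.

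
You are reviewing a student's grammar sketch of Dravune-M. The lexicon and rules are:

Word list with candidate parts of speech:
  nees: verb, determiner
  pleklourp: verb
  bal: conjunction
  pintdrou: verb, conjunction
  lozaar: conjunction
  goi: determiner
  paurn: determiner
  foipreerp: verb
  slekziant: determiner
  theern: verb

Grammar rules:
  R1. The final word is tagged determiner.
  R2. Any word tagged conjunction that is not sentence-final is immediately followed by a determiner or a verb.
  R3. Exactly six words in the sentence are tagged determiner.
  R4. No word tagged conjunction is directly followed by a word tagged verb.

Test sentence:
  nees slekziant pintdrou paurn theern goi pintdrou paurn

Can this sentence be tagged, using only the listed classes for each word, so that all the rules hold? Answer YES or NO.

NO

Candidates per position — 1:nees {verb,determiner}; 2:slekziant {determiner}; 3:pintdrou {verb,conjunction}; 4:paurn {determiner}; 5:theern {verb}; 6:goi {determiner}; 7:pintdrou {verb,conjunction}; 8:paurn {determiner}.
Rule 3 cannot be satisfied by any choice of tags from the lexicon.
So there is no consistent tagging.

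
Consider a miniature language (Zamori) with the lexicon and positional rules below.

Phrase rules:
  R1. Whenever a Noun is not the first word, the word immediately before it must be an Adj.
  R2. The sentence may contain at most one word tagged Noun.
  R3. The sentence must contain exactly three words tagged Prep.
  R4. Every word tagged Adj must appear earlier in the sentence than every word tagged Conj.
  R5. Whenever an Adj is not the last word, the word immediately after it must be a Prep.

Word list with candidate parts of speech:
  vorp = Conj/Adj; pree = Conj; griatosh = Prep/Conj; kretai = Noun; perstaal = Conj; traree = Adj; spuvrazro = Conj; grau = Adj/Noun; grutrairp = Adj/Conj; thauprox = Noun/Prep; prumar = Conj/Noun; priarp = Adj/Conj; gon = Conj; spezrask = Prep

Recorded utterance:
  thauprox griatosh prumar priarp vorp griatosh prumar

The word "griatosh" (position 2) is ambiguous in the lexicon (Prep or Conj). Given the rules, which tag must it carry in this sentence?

Candidates per position — 1:thauprox {Noun,Prep}; 2:griatosh {Prep,Conj}; 3:prumar {Conj,Noun}; 4:priarp {Adj,Conj}; 5:vorp {Conj,Adj}; 6:griatosh {Prep,Conj}; 7:prumar {Conj,Noun}.
Position 1: tagging it Noun would leave rule 3 unsatisfiable, so it must be Prep.
Position 2: tagging it Conj would leave rule 3 unsatisfiable, so it must be Prep.
Position 3: tagging it Noun would leave rule 1 unsatisfiable, so it must be Conj.
Position 4: tagging it Adj would leave rule 4 unsatisfiable, so it must be Conj.
Position 5: tagging it Adj would leave rule 4 unsatisfiable, so it must be Conj.
Position 6: tagging it Conj would leave rule 3 unsatisfiable, so it must be Prep.
Position 7: tagging it Noun would leave rule 1 unsatisfiable, so it must be Conj.
The only consistent sequence is: Prep Prep Conj Conj Conj Prep Conj.
Verifying each rule — rule 1 ✓; rule 2 ✓; rule 3 ✓; rule 4 ✓; rule 5 ✓.

Prep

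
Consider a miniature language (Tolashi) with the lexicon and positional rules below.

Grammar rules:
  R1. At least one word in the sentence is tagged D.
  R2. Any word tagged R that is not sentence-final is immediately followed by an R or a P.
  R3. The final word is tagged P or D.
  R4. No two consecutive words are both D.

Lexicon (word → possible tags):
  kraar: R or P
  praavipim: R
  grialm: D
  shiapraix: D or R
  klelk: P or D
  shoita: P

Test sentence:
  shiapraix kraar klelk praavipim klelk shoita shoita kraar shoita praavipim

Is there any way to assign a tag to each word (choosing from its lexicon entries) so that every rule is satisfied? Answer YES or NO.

NO

Candidates per position — 1:shiapraix {D,R}; 2:kraar {R,P}; 3:klelk {P,D}; 4:praavipim {R}; 5:klelk {P,D}; 6:shoita {P}; 7:shoita {P}; 8:kraar {R,P}; 9:shoita {P}; 10:praavipim {R}.
Rule 3 cannot be satisfied by any choice of tags from the lexicon.
So there is no consistent tagging.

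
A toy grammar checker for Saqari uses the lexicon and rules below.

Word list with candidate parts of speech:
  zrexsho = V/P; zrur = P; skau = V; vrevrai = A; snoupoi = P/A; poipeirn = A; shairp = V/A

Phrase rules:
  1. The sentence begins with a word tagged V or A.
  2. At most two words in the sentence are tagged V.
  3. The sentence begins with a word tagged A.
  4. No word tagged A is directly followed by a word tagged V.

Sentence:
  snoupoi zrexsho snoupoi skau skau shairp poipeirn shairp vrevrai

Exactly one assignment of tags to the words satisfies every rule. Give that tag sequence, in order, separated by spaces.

Candidates per position — 1:snoupoi {P,A}; 2:zrexsho {V,P}; 3:snoupoi {P,A}; 4:skau {V}; 5:skau {V}; 6:shairp {V,A}; 7:poipeirn {A}; 8:shairp {V,A}; 9:vrevrai {A}.
At position 1, choosing P makes rule 1 impossible to satisfy; hence A.
At position 2, choosing V makes rule 2 impossible to satisfy; hence P.
At position 3, choosing A makes rule 4 impossible to satisfy; hence P.
At position 6, choosing V makes rule 2 impossible to satisfy; hence A.
At position 8, choosing V makes rule 2 impossible to satisfy; hence A.
That leaves exactly one tagging: A P P V V A A A A.
Verifying each rule — rule 1 ok; rule 2 ok; rule 3 ok; rule 4 ok.

A P P V V A A A A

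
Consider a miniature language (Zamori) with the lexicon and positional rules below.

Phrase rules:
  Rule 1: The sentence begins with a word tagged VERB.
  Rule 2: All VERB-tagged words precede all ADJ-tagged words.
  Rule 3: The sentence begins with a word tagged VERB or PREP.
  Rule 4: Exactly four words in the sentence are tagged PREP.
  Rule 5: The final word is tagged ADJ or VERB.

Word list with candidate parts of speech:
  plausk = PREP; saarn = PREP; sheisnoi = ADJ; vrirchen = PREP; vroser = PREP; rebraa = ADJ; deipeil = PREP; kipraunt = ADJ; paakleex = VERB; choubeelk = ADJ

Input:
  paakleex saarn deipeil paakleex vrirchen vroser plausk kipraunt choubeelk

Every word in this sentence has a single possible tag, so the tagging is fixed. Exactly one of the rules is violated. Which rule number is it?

Fixed tagging: VERB PREP PREP VERB PREP PREP PREP ADJ ADJ.
Rule check: R1 holds, R2 holds, R3 holds, R4 violated, R5 holds.
Only rule 4 fails.

4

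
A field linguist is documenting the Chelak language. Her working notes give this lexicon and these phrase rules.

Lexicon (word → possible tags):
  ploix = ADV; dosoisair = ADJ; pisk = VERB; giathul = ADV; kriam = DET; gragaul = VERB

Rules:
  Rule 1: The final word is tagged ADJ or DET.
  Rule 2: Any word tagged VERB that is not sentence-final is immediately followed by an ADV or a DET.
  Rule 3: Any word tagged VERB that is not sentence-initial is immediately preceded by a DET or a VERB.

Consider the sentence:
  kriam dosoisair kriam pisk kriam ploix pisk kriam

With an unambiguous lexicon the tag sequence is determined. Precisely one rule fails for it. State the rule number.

Fixed tagging: DET ADJ DET VERB DET ADV VERB DET.
Rule check: R1 pass, R2 pass, R3 fail.
Only rule 3 fails.

3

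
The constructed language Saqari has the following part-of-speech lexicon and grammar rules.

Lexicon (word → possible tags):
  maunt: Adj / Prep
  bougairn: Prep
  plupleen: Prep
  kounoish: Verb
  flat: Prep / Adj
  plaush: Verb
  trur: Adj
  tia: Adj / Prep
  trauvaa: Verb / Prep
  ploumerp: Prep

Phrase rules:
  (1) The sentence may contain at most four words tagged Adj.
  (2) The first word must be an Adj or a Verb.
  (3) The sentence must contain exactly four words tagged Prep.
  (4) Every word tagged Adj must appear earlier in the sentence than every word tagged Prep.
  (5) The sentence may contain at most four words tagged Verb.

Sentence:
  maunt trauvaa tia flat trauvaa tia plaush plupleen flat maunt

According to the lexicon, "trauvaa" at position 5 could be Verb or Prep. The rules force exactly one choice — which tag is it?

Verb

Candidates per position — 1:maunt {Adj,Prep}; 2:trauvaa {Verb,Prep}; 3:tia {Adj,Prep}; 4:flat {Prep,Adj}; 5:trauvaa {Verb,Prep}; 6:tia {Adj,Prep}; 7:plaush {Verb}; 8:plupleen {Prep}; 9:flat {Prep,Adj}; 10:maunt {Adj,Prep}.
Word 1 cannot be Prep — rule 2 would then fail for every completion. It is Adj.
Word 9 cannot be Adj — rule 4 would then fail for every completion. It is Prep.
Word 10 cannot be Adj — rule 4 would then fail for every completion. It is Prep.
Position 5: the remaining choice is settled jointly with positions 2, 3, 4, 6 — only Verb at position 5 is part of a tagging that satisfies every rule.
That leaves exactly one tagging: Adj Verb Adj Adj Verb Prep Verb Prep Prep Prep.
Check: rule 1 ok; rule 2 ok; rule 3 ok; rule 4 ok; rule 5 ok.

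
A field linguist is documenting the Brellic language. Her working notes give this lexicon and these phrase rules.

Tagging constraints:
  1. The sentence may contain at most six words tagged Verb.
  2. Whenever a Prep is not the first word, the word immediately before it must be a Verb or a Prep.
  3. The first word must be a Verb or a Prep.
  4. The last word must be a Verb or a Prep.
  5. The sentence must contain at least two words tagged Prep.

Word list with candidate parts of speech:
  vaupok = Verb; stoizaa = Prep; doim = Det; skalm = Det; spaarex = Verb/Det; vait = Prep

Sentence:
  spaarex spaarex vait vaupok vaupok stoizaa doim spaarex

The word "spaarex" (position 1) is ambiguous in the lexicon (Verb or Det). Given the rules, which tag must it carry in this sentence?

Candidates per position — 1:spaarex {Verb,Det}; 2:spaarex {Verb,Det}; 3:vait {Prep}; 4:vaupok {Verb}; 5:vaupok {Verb}; 6:stoizaa {Prep}; 7:doim {Det}; 8:spaarex {Verb,Det}.
Word 1 cannot be Det — rule 3 would then fail for every completion. It is Verb.
Word 2 cannot be Det — rule 2 would then fail for every completion. It is Verb.
Word 8 cannot be Det — rule 4 would then fail for every completion. It is Verb.
The only consistent sequence is: Verb Verb Prep Verb Verb Prep Det Verb.
Check: rule 1 holds; rule 2 holds; rule 3 holds; rule 4 holds; rule 5 holds.

Verb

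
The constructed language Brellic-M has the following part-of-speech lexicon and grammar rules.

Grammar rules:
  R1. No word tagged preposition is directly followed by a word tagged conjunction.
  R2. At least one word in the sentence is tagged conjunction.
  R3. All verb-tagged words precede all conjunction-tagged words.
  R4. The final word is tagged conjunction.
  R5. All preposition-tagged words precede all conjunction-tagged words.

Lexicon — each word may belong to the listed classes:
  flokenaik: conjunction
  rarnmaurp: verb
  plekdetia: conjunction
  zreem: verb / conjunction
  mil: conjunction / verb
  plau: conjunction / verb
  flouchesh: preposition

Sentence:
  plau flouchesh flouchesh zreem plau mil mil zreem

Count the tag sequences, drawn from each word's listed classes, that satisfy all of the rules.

Candidates per position — 1:plau {conjunction,verb}; 2:flouchesh {preposition}; 3:flouchesh {preposition}; 4:zreem {verb,conjunction}; 5:plau {conjunction,verb}; 6:mil {conjunction,verb}; 7:mil {conjunction,verb}; 8:zreem {verb,conjunction}.
There are 64 candidate sequences in total.
The sequences that satisfy every rule: verb preposition preposition verb conjunction conjunction conjunction conjunction; verb preposition preposition verb verb conjunction conjunction conjunction; verb preposition preposition verb verb verb conjunction conjunction; verb preposition preposition verb verb verb verb conjunction.
Count = 4.

4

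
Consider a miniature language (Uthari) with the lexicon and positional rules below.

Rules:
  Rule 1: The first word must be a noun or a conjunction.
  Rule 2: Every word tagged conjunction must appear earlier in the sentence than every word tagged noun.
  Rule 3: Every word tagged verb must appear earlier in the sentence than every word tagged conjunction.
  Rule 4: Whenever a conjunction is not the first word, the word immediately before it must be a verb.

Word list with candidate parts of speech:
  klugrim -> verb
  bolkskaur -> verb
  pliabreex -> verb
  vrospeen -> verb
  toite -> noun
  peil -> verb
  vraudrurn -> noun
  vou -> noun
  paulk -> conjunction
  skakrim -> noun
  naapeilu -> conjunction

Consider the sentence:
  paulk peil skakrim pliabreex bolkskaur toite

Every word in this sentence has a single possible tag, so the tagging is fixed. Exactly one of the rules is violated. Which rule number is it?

3

Fixed tagging: conjunction verb noun verb verb noun.
Rule check: R1 ok, R2 ok, R3 fails, R4 ok.
Only rule 3 fails.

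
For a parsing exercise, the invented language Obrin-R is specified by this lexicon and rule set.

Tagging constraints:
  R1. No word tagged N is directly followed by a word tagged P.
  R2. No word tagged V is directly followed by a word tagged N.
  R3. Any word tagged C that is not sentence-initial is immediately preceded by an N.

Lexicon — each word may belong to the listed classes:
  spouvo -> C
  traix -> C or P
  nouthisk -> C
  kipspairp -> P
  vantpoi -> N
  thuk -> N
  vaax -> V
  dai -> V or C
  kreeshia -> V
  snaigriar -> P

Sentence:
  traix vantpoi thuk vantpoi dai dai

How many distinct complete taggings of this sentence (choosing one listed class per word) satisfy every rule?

Candidates per position — 1:traix {C,P}; 2:vantpoi {N}; 3:thuk {N}; 4:vantpoi {N}; 5:dai {V,C}; 6:dai {V,C}.
There are 8 candidate sequences in total.
The sequences that satisfy every rule: C N N N V V; C N N N C V; P N N N V V; P N N N C V.
Count = 4.

4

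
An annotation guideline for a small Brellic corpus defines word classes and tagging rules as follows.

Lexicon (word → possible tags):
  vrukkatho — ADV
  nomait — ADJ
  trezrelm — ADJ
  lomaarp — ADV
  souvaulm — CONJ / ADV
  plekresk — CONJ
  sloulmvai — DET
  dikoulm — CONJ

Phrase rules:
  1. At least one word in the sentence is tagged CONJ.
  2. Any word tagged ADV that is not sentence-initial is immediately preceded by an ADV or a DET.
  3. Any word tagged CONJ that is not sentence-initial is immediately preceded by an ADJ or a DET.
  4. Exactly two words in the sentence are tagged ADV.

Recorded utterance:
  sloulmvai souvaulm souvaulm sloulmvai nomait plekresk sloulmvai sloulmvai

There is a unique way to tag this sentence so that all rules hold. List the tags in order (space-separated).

DET ADV ADV DET ADJ CONJ DET DET

Candidates per position — 1:sloulmvai {DET}; 2:souvaulm {CONJ,ADV}; 3:souvaulm {CONJ,ADV}; 4:sloulmvai {DET}; 5:nomait {ADJ}; 6:plekresk {CONJ}; 7:sloulmvai {DET}; 8:sloulmvai {DET}.
Position 2: CONJ is ruled out by rule 4; that leaves ADV.
Position 3: CONJ is ruled out by rule 3; that leaves ADV.
That leaves exactly one tagging: DET ADV ADV DET ADJ CONJ DET DET.
Verifying each rule — rule 1 satisfied; rule 2 satisfied; rule 3 satisfied; rule 4 satisfied.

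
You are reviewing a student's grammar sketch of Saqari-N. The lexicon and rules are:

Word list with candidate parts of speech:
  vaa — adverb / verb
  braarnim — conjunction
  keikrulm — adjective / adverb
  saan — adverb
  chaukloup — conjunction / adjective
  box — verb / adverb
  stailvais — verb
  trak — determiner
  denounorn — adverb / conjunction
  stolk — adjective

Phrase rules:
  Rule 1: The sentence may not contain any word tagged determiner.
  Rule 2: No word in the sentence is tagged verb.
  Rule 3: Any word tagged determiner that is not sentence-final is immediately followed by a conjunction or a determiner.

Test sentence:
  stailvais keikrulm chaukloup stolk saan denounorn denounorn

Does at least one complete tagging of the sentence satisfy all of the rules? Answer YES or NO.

Candidates per position — 1:stailvais {verb}; 2:keikrulm {adjective,adverb}; 3:chaukloup {conjunction,adjective}; 4:stolk {adjective}; 5:saan {adverb}; 6:denounorn {adverb,conjunction}; 7:denounorn {adverb,conjunction}.
Rule 2 cannot be satisfied by any choice of tags from the lexicon.
So there is no consistent tagging.

NO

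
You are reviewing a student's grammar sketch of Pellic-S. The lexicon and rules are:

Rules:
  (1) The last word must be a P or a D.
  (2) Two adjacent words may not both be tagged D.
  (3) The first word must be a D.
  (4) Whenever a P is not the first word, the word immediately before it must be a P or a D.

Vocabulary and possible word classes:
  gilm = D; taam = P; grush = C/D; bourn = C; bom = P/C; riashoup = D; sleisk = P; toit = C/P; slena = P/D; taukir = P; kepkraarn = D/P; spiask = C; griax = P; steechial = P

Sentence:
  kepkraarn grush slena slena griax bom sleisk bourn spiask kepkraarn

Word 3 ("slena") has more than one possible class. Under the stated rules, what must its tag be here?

D

Candidates per position — 1:kepkraarn {D,P}; 2:grush {C,D}; 3:slena {P,D}; 4:slena {P,D}; 5:griax {P}; 6:bom {P,C}; 7:sleisk {P}; 8:bourn {C}; 9:spiask {C}; 10:kepkraarn {D,P}.
Position 1: tagging it P would leave rule 3 unsatisfiable, so it must be D.
Position 2: tagging it D would leave rule 2 unsatisfiable, so it must be C.
Position 3: tagging it P would leave rule 4 unsatisfiable, so it must be D.
Position 4: tagging it D would leave rule 2 unsatisfiable, so it must be P.
Position 6: tagging it C would leave rule 4 unsatisfiable, so it must be P.
Position 10: tagging it P would leave rule 4 unsatisfiable, so it must be D.
So the tagging must be: D C D P P P P C C D.
Checking: rule 1 satisfied; rule 2 satisfied; rule 3 satisfied; rule 4 satisfied.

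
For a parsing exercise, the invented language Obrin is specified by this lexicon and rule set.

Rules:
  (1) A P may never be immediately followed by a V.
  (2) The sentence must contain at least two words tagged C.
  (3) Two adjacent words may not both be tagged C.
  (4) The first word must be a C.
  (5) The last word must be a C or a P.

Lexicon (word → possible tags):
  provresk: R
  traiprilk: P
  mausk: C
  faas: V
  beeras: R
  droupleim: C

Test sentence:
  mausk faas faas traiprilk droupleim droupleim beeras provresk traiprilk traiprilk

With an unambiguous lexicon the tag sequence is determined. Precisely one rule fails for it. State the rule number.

3

Fixed tagging: C V V P C C R R P P.
Applying the rules: R1 ✓, R2 ✓, R3 ✗, R4 ✓, R5 ✓.
Only rule 3 fails.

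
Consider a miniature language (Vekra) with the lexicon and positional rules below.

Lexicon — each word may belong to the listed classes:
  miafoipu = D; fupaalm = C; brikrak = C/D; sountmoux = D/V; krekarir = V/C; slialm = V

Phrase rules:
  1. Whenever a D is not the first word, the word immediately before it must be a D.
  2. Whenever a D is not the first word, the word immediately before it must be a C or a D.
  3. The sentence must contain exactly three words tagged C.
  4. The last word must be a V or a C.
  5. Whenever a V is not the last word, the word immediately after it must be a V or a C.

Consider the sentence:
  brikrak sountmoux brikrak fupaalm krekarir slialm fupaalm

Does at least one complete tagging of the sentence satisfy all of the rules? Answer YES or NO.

Candidates per position — 1:brikrak {C,D}; 2:sountmoux {D,V}; 3:brikrak {C,D}; 4:fupaalm {C}; 5:krekarir {V,C}; 6:slialm {V}; 7:fupaalm {C}.
One satisfying assignment: D D D C C V C.
Check: rule 1 ok; rule 2 ok; rule 3 ok; rule 4 ok; rule 5 ok.

YES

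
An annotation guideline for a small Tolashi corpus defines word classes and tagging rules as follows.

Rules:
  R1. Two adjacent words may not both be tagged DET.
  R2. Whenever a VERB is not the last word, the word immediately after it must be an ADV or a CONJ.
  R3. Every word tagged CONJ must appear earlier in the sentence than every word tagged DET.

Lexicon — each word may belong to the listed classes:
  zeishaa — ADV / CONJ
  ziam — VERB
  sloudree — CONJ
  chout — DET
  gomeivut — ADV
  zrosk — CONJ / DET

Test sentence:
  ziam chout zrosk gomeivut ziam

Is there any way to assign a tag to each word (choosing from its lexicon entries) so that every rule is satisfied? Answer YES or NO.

Candidates per position — 1:ziam {VERB}; 2:chout {DET}; 3:zrosk {CONJ,DET}; 4:gomeivut {ADV}; 5:ziam {VERB}.
Rule 2 cannot be satisfied by any choice of tags from the lexicon.
So there is no consistent tagging.

NO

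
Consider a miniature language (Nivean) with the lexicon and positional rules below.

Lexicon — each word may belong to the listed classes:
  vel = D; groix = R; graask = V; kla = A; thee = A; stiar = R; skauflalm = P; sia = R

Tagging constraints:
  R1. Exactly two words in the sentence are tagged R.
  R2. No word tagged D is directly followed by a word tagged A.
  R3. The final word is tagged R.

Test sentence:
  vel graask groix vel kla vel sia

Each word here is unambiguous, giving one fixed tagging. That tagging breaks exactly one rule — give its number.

Fixed tagging: D V R D A D R.
Rule check: R1 holds, R2 violated, R3 holds.
Only rule 2 fails.

2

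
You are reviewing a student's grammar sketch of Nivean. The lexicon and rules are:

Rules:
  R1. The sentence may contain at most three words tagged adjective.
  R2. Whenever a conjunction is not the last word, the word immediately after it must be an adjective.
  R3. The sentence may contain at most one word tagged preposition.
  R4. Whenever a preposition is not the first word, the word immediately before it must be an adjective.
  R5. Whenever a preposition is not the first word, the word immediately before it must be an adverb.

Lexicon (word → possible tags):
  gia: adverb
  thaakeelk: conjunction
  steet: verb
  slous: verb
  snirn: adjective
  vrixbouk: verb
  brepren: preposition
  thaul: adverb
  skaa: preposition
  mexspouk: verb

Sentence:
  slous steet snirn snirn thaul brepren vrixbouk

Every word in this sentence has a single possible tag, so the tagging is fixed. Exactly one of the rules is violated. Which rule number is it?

Fixed tagging: verb verb adjective adjective adverb preposition verb.
Applying the rules: R1 ok, R2 ok, R3 ok, R4 fails, R5 ok.
Only rule 4 fails.

4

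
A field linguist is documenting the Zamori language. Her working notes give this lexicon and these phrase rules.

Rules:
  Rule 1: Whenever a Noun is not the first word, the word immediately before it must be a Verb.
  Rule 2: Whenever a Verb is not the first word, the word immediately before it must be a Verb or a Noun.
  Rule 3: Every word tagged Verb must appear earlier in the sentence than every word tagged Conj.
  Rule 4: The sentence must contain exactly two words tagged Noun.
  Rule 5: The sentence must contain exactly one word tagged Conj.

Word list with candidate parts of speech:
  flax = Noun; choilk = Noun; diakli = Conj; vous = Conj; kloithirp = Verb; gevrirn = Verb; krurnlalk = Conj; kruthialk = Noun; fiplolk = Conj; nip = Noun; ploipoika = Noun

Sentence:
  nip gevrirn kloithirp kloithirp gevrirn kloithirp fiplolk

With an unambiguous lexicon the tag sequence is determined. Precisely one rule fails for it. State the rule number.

Fixed tagging: Noun Verb Verb Verb Verb Verb Conj.
Checking each rule: R1 holds, R2 holds, R3 holds, R4 violated, R5 holds.
Only rule 4 fails.

4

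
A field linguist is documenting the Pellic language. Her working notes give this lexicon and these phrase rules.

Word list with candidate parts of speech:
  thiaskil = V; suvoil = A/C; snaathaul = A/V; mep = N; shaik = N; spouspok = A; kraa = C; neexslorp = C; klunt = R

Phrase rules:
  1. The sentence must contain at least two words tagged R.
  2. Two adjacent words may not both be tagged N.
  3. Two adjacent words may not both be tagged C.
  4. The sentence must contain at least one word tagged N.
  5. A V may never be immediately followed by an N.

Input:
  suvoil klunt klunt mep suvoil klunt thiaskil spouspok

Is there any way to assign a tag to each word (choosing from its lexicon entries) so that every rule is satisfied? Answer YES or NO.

Candidates per position — 1:suvoil {A,C}; 2:klunt {R}; 3:klunt {R}; 4:mep {N}; 5:suvoil {A,C}; 6:klunt {R}; 7:thiaskil {V}; 8:spouspok {A}.
One satisfying assignment: A R R N A R V A.
Rule-by-rule: rule 1 ✓; rule 2 ✓; rule 3 ✓; rule 4 ✓; rule 5 ✓.

YES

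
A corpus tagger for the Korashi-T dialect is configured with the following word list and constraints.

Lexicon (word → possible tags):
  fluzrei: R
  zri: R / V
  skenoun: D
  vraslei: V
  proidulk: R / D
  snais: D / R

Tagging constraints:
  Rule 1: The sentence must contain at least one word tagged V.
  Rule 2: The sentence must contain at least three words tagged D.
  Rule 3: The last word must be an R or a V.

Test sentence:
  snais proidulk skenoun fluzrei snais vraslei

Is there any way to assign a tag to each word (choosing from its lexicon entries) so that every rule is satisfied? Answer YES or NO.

YES

Candidates per position — 1:snais {D,R}; 2:proidulk {R,D}; 3:skenoun {D}; 4:fluzrei {R}; 5:snais {D,R}; 6:vraslei {V}.
One satisfying assignment: D D D R R V.
Rule-by-rule: rule 1 ✓; rule 2 ✓; rule 3 ✓.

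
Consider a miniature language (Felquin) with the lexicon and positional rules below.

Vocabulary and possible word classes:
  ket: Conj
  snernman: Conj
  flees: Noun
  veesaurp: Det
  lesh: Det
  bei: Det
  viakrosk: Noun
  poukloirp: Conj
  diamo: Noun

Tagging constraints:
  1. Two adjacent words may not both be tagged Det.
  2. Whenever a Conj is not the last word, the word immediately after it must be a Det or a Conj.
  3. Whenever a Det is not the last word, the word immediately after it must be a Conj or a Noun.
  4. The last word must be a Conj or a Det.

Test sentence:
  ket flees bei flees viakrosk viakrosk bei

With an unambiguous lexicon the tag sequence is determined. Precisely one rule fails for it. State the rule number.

2

Fixed tagging: Conj Noun Det Noun Noun Noun Det.
Checking each rule: R1 ✓, R2 ✗, R3 ✓, R4 ✓.
Only rule 2 fails.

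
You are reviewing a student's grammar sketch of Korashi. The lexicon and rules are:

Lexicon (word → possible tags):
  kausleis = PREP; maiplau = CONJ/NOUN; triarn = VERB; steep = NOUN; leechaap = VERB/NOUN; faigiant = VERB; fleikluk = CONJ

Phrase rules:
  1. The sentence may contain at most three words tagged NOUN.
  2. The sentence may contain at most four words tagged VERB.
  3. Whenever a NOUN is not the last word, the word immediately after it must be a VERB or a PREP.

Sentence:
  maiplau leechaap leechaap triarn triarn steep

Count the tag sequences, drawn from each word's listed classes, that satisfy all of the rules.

5

Candidates per position — 1:maiplau {CONJ,NOUN}; 2:leechaap {VERB,NOUN}; 3:leechaap {VERB,NOUN}; 4:triarn {VERB}; 5:triarn {VERB}; 6:steep {NOUN}.
There are 8 candidate sequences in total.
The sequences that satisfy every rule: CONJ VERB VERB VERB VERB NOUN; CONJ VERB NOUN VERB VERB NOUN; CONJ NOUN VERB VERB VERB NOUN; NOUN VERB VERB VERB VERB NOUN; NOUN VERB NOUN VERB VERB NOUN.
Count = 5.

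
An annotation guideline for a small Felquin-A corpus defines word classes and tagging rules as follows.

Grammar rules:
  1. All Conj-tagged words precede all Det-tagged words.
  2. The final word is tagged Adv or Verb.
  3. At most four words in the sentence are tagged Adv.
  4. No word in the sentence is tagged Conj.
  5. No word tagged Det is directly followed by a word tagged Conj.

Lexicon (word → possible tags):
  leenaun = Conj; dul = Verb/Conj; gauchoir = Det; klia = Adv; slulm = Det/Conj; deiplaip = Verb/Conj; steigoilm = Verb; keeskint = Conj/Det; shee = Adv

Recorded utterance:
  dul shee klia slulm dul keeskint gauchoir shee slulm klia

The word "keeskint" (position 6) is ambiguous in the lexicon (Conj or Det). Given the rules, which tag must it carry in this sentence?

Det

Candidates per position — 1:dul {Verb,Conj}; 2:shee {Adv}; 3:klia {Adv}; 4:slulm {Det,Conj}; 5:dul {Verb,Conj}; 6:keeskint {Conj,Det}; 7:gauchoir {Det}; 8:shee {Adv}; 9:slulm {Det,Conj}; 10:klia {Adv}.
Position 1: Conj is ruled out by rule 4; that leaves Verb.
Position 4: Conj is ruled out by rule 4; that leaves Det.
Position 5: Conj is ruled out by rule 1; that leaves Verb.
Position 6: Conj is ruled out by rule 1; that leaves Det.
Position 9: Conj is ruled out by rule 1; that leaves Det.
The unique satisfying tagging is: Verb Adv Adv Det Verb Det Det Adv Det Adv.
Rule-by-rule: rule 1 holds; rule 2 holds; rule 3 holds; rule 4 holds; rule 5 holds.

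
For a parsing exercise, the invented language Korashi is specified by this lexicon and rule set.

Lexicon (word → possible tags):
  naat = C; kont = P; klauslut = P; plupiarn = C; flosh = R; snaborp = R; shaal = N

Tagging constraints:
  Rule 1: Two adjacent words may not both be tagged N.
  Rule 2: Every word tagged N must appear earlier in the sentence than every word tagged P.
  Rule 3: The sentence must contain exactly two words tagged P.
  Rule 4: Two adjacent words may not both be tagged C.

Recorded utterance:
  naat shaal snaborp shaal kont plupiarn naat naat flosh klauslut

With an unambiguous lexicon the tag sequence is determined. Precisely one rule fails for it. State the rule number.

4

Fixed tagging: C N R N P C C C R P.
Rule check: R1 pass, R2 pass, R3 pass, R4 fail.
Only rule 4 fails.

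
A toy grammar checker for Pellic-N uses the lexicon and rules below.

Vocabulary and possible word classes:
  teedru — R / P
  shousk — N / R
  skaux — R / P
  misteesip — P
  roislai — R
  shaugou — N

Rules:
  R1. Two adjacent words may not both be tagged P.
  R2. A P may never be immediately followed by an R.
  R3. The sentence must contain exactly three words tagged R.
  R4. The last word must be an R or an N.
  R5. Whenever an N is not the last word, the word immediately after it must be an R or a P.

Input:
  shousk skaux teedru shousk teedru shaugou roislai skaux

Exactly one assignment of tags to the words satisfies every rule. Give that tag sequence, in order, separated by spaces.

N R P N P N R R

Candidates per position — 1:shousk {N,R}; 2:skaux {R,P}; 3:teedru {R,P}; 4:shousk {N,R}; 5:teedru {R,P}; 6:shaugou {N}; 7:roislai {R}; 8:skaux {R,P}.
If word 8 were P, no tagging could satisfy rule 4; so word 8 is R.
The remaining ambiguous positions (1, 2, 3, 4, 5) are resolved jointly — only one combination satisfies every rule.
The only consistent sequence is: N R P N P N R R.
Checking: rule 1 satisfied; rule 2 satisfied; rule 3 satisfied; rule 4 satisfied; rule 5 satisfied.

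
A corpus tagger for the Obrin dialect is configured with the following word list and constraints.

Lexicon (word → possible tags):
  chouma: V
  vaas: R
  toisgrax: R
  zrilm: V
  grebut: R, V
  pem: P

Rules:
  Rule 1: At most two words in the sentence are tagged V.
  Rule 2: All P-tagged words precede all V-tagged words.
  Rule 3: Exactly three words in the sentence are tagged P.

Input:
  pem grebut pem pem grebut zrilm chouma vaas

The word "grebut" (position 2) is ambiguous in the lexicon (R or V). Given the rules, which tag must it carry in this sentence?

Candidates per position — 1:pem {P}; 2:grebut {R,V}; 3:pem {P}; 4:pem {P}; 5:grebut {R,V}; 6:zrilm {V}; 7:chouma {V}; 8:vaas {R}.
At position 2, choosing V makes rule 1 impossible to satisfy; hence R.
At position 5, choosing V makes rule 1 impossible to satisfy; hence R.
That leaves exactly one tagging: P R P P R V V R.
Check: rule 1 ok; rule 2 ok; rule 3 ok.

R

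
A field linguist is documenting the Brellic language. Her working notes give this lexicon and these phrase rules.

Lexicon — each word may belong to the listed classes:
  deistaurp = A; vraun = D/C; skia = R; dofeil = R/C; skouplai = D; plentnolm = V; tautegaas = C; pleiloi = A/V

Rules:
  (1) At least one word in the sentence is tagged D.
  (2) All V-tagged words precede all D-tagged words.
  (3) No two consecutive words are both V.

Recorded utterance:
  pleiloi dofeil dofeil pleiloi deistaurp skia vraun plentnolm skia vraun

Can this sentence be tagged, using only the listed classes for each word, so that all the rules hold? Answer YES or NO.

Candidates per position — 1:pleiloi {A,V}; 2:dofeil {R,C}; 3:dofeil {R,C}; 4:pleiloi {A,V}; 5:deistaurp {A}; 6:skia {R}; 7:vraun {D,C}; 8:plentnolm {V}; 9:skia {R}; 10:vraun {D,C}.
One satisfying assignment: V R C V A R C V R D.
Checking: rule 1 holds; rule 2 holds; rule 3 holds.

YES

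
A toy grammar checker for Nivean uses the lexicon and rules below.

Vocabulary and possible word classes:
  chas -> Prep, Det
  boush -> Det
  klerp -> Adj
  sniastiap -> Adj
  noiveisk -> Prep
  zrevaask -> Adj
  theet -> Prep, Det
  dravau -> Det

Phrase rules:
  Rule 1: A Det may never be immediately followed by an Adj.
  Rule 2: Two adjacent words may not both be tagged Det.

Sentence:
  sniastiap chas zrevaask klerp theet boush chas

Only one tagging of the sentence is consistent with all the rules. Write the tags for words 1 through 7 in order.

Candidates per position — 1:sniastiap {Adj}; 2:chas {Prep,Det}; 3:zrevaask {Adj}; 4:klerp {Adj}; 5:theet {Prep,Det}; 6:boush {Det}; 7:chas {Prep,Det}.
At position 2, choosing Det makes rule 1 impossible to satisfy; hence Prep.
At position 5, choosing Det makes rule 2 impossible to satisfy; hence Prep.
At position 7, choosing Det makes rule 2 impossible to satisfy; hence Prep.
So the tagging must be: Adj Prep Adj Adj Prep Det Prep.
Verifying each rule — rule 1 holds; rule 2 holds.

Adj Prep Adj Adj Prep Det Prep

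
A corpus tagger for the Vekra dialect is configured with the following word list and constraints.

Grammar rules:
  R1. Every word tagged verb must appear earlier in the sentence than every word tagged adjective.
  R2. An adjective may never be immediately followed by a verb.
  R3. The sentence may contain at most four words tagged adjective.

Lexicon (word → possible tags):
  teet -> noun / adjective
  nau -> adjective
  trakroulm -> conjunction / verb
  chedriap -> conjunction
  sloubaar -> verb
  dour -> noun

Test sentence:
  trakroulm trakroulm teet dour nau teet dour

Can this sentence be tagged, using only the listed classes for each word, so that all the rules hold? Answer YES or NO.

YES

Candidates per position — 1:trakroulm {conjunction,verb}; 2:trakroulm {conjunction,verb}; 3:teet {noun,adjective}; 4:dour {noun}; 5:nau {adjective}; 6:teet {noun,adjective}; 7:dour {noun}.
One satisfying assignment: conjunction verb noun noun adjective adjective noun.
Verifying each rule — rule 1 satisfied; rule 2 satisfied; rule 3 satisfied.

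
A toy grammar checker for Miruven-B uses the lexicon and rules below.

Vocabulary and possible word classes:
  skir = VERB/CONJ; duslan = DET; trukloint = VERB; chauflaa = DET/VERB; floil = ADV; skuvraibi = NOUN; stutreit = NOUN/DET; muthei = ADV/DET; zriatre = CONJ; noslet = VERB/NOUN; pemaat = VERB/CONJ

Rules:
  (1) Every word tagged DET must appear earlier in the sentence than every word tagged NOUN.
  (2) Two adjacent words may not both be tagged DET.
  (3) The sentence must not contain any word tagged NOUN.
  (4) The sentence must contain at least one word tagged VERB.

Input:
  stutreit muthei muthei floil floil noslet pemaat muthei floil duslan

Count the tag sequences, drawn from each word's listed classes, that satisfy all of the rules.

Candidates per position — 1:stutreit {NOUN,DET}; 2:muthei {ADV,DET}; 3:muthei {ADV,DET}; 4:floil {ADV}; 5:floil {ADV}; 6:noslet {VERB,NOUN}; 7:pemaat {VERB,CONJ}; 8:muthei {ADV,DET}; 9:floil {ADV}; 10:duslan {DET}.
There are 64 candidate sequences in total.
Checking each against the rules leaves 8 sequences.
Count = 8.

8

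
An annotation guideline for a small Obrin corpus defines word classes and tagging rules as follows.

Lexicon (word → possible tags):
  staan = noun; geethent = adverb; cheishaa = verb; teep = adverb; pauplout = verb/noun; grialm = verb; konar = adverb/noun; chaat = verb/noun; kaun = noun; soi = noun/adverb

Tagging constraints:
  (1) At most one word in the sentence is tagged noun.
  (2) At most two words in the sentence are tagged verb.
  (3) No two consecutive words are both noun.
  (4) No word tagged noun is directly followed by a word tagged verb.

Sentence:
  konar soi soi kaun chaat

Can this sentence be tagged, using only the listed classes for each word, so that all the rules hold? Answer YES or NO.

Candidates per position — 1:konar {adverb,noun}; 2:soi {noun,adverb}; 3:soi {noun,adverb}; 4:kaun {noun}; 5:chaat {verb,noun}.
Every candidate sequence violates at least one rule; no consistent tagging exists.

NO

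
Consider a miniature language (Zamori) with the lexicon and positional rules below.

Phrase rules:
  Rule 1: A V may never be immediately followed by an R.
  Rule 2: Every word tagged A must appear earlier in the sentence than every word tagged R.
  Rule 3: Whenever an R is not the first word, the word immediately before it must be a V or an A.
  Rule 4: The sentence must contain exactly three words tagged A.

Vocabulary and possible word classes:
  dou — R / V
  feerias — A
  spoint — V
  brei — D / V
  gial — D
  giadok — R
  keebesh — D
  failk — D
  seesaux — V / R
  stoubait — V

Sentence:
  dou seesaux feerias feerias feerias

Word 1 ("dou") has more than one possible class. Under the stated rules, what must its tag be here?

Candidates per position — 1:dou {R,V}; 2:seesaux {V,R}; 3:feerias {A}; 4:feerias {A}; 5:feerias {A}.
Word 1 cannot be R — rule 2 would then fail for every completion. It is V.
Word 2 cannot be R — rule 1 would then fail for every completion. It is V.
That leaves exactly one tagging: V V A A A.
Verifying each rule — rule 1 holds; rule 2 holds; rule 3 holds; rule 4 holds.

V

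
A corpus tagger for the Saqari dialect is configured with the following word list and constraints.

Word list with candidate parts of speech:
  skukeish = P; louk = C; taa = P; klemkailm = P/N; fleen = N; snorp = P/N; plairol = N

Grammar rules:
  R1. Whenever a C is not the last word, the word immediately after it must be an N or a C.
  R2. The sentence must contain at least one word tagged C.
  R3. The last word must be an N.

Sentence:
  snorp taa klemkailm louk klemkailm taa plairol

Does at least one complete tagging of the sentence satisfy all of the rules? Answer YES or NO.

Candidates per position — 1:snorp {P,N}; 2:taa {P}; 3:klemkailm {P,N}; 4:louk {C}; 5:klemkailm {P,N}; 6:taa {P}; 7:plairol {N}.
One satisfying assignment: P P P C N P N.
Rule-by-rule: rule 1 ok; rule 2 ok; rule 3 ok.

YES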